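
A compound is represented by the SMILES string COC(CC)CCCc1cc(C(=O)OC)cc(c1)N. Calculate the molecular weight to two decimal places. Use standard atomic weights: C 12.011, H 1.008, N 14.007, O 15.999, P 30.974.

First, the molecular formula is C15H23NO3 (counting implicit H from valence).
  C: 15 × 12.011 = 180.165
  H: 23 × 1.008 = 23.184
  N: 1 × 14.007 = 14.007
  O: 3 × 15.999 = 47.997
Sum: 15×12.011 + 23×1.008 + 1×14.007 + 3×15.999 = 265.353 → 265.35 g/mol.

265.35 g/mol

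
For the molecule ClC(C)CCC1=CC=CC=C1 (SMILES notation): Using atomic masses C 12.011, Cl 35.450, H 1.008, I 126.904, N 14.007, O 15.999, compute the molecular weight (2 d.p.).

First, the molecular formula is C10H13Cl (counting implicit H from valence).
  C: 10 × 12.011 = 120.110
  Cl: 1 × 35.450 = 35.450
  H: 13 × 1.008 = 13.104
Sum: 10×12.011 + 1×35.450 + 13×1.008 = 168.664 → 168.66 g/mol.

168.66 g/mol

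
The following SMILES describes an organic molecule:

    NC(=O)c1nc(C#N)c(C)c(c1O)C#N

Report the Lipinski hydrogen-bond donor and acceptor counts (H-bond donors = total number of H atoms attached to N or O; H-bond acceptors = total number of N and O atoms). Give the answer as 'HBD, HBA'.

Donors: find every N or O and count the H atoms it carries.
  atom 1 (N): bond orders sum to 1 → 2 H
  atom 3 (O): bond orders sum to 2 → 0 H
  atom 5 (N): bond orders sum to 3 → 0 H
  atom 8 (N): bond orders sum to 3 → 0 H
  atom 13 (O): bond orders sum to 1 → 1 H
  atom 15 (N): bond orders sum to 3 → 0 H
Lipinski HBD = 3.
Acceptors: N atoms = 4, O atoms = 2 → HBA = 6.

3, 6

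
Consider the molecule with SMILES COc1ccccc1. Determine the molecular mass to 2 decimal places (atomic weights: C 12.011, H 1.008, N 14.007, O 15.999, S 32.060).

108.14 g/mol

First, the molecular formula is C7H8O (counting implicit H from valence).
  C: 7 × 12.011 = 84.077
  H: 8 × 1.008 = 8.064
  O: 1 × 15.999 = 15.999
Sum: 7×12.011 + 8×1.008 + 1×15.999 = 108.140 → 108.14 g/mol.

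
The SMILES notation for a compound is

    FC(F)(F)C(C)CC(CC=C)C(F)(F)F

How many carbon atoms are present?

Count every carbon token in the SMILES (each C, including those in ring-closure positions and inside branches).
Carbon count: 9.

9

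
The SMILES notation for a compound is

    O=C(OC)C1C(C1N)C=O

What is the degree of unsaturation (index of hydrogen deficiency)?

Degree of unsaturation = (number of rings) + (number of π bonds).
Ring closures in the SMILES: 1.
π bonds: 2 double bonds (each 1 DoU) → 2 DoU from unsaturation.
Total DoU = 1 + 2 = 3.

3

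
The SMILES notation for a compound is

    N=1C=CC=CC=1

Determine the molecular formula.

C5H5N

Walk through each heavy atom and fill implicit hydrogens from standard valence (C 4, N 3, O 2, S 2, halogen 1):
  atom 1: N, bond orders sum to 3 (valence 3) → 0 H
  atom 2: C, bond orders sum to 3 (valence 4) → 1 H
  atom 3: C, bond orders sum to 3 (valence 4) → 1 H
  atom 4: C, bond orders sum to 3 (valence 4) → 1 H
  atom 5: C, bond orders sum to 3 (valence 4) → 1 H
  atom 6: C, bond orders sum to 3 (valence 4) → 1 H
Totals → C:5, H:5, N:1.
In Hill order: C5H5N.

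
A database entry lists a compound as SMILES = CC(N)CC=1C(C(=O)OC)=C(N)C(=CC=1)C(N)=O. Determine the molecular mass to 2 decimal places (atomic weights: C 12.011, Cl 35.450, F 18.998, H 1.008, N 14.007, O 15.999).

251.29 g/mol

First, the molecular formula is C12H17N3O3 (counting implicit H from valence).
  C: 12 × 12.011 = 144.132
  H: 17 × 1.008 = 17.136
  N: 3 × 14.007 = 42.021
  O: 3 × 15.999 = 47.997
Sum: 12×12.011 + 17×1.008 + 3×14.007 + 3×15.999 = 251.286 → 251.29 g/mol.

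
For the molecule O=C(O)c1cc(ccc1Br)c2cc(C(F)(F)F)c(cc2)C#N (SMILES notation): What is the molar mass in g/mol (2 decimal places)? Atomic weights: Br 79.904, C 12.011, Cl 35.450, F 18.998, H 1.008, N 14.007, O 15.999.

First, the molecular formula is C15H7BrF3NO2 (counting implicit H from valence).
  Br: 1 × 79.904 = 79.904
  C: 15 × 12.011 = 180.165
  F: 3 × 18.998 = 56.994
  H: 7 × 1.008 = 7.056
  N: 1 × 14.007 = 14.007
  O: 2 × 15.999 = 31.998
Sum: 1×79.904 + 15×12.011 + 3×18.998 + 7×1.008 + 1×14.007 + 2×15.999 = 370.124 → 370.12 g/mol.

370.12 g/mol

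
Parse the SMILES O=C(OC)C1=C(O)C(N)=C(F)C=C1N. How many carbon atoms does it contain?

8

Count every carbon token in the SMILES (each C, including those in ring-closure positions and inside branches).
Carbon count: 8.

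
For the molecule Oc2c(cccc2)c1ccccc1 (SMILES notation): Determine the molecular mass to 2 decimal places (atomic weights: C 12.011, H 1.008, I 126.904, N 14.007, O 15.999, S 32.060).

170.21 g/mol

First, the molecular formula is C12H10O (counting implicit H from valence).
  C: 12 × 12.011 = 144.132
  H: 10 × 1.008 = 10.080
  O: 1 × 15.999 = 15.999
Sum: 12×12.011 + 10×1.008 + 1×15.999 = 170.211 → 170.21 g/mol.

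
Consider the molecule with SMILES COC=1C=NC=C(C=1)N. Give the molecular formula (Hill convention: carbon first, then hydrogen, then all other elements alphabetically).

C6H8N2O

Walk through each heavy atom and fill implicit hydrogens from standard valence (C 4, N 3, O 2, S 2, halogen 1):
  atom 1: C, bond orders sum to 1 (valence 4) → 3 H
  atom 2: O, bond orders sum to 2 (valence 2) → 0 H
  atom 3: C, bond orders sum to 4 (valence 4) → 0 H
  atom 4: C, bond orders sum to 3 (valence 4) → 1 H
  atom 5: N, bond orders sum to 3 (valence 3) → 0 H
  atom 6: C, bond orders sum to 3 (valence 4) → 1 H
  atom 7: C, bond orders sum to 4 (valence 4) → 0 H
  atom 8: C, bond orders sum to 3 (valence 4) → 1 H
  atom 9: N, bond orders sum to 1 (valence 3) → 2 H
Totals → C:6, H:8, N:2, O:1.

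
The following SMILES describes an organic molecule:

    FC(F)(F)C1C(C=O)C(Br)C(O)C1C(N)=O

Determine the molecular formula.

C8H9BrF3NO3

Walk through each heavy atom and fill implicit hydrogens from standard valence (C 4, N 3, O 2, S 2, halogen 1):
  atom 1: F (halogen, monovalent) → 0 H
  atom 2: C, bond orders sum to 4 (valence 4) → 0 H
  atom 3: F (halogen, monovalent) → 0 H
  atom 4: F (halogen, monovalent) → 0 H
  atom 5: C, bond orders sum to 3 (valence 4) → 1 H
  atom 6: C, bond orders sum to 3 (valence 4) → 1 H
  atom 7: C, bond orders sum to 3 (valence 4) → 1 H
  atom 8: O, bond orders sum to 2 (valence 2) → 0 H
  atom 9: C, bond orders sum to 3 (valence 4) → 1 H
  atom 10: Br (halogen, monovalent) → 0 H
  atom 11: C, bond orders sum to 3 (valence 4) → 1 H
  atom 12: O, bond orders sum to 1 (valence 2) → 1 H
  atom 13: C, bond orders sum to 3 (valence 4) → 1 H
  atom 14: C, bond orders sum to 4 (valence 4) → 0 H
  atom 15: N, bond orders sum to 1 (valence 3) → 2 H
  atom 16: O, bond orders sum to 2 (valence 2) → 0 H
Totals → C:8, H:9, Br:1, F:3, N:1, O:3.
In Hill order: C8H9BrF3NO3.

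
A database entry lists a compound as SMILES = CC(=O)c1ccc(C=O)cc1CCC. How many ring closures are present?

In SMILES, each pair of matching ring-closure digits denotes one ring-closing bond; the number of such bonds equals the number of independent rings.
Ring-closure bonds here: 1.

1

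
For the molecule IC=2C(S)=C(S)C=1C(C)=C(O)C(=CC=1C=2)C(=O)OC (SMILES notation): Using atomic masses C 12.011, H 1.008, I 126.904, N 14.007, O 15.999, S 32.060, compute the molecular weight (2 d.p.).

First, the molecular formula is C13H11IO3S2 (counting implicit H from valence).
  C: 13 × 12.011 = 156.143
  H: 11 × 1.008 = 11.088
  I: 1 × 126.904 = 126.904
  O: 3 × 15.999 = 47.997
  S: 2 × 32.060 = 64.120
Sum: 13×12.011 + 11×1.008 + 1×126.904 + 3×15.999 + 2×32.060 = 406.252 → 406.25 g/mol.

406.25 g/mol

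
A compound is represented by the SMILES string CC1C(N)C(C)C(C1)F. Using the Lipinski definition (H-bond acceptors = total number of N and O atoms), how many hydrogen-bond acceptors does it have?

1

N atoms: 1; O atoms: 0.
Lipinski HBA = 1 + 0 = 1.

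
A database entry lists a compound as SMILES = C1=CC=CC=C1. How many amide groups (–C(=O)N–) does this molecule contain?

Scan the SMILES for the amide motif — none present.

0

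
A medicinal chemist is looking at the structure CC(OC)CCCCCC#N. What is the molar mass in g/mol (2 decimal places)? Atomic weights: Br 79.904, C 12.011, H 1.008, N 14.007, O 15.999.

First, the molecular formula is C9H17NO (counting implicit H from valence).
  C: 9 × 12.011 = 108.099
  H: 17 × 1.008 = 17.136
  N: 1 × 14.007 = 14.007
  O: 1 × 15.999 = 15.999
Sum: 9×12.011 + 17×1.008 + 1×14.007 + 1×15.999 = 155.241 → 155.24 g/mol.

155.24 g/mol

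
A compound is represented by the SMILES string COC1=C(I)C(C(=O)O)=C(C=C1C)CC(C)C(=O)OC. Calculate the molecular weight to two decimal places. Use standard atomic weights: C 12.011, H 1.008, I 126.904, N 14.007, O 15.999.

First, the molecular formula is C14H17IO5 (counting implicit H from valence).
  C: 14 × 12.011 = 168.154
  H: 17 × 1.008 = 17.136
  I: 1 × 126.904 = 126.904
  O: 5 × 15.999 = 79.995
Sum: 14×12.011 + 17×1.008 + 1×126.904 + 5×15.999 = 392.189 → 392.19 g/mol.

392.19 g/mol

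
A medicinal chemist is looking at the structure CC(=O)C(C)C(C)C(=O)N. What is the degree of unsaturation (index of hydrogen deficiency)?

Molecular formula: C7H13NO2.
DoU = (2C + 2 + N − H − X) / 2, where X is the halogen count and O/S are ignored.
    = (2·7 + 2 + 1 − 13 − 0) / 2 = 4 / 2 = 2.

2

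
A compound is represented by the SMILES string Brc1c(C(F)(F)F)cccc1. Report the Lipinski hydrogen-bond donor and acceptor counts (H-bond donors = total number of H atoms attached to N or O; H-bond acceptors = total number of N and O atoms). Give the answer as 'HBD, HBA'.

0, 0

Donors: find every N or O and count the H atoms it carries.
  (no N or O atoms present)
Lipinski HBD = 0.
Acceptors: N atoms = 0, O atoms = 0 → HBA = 0.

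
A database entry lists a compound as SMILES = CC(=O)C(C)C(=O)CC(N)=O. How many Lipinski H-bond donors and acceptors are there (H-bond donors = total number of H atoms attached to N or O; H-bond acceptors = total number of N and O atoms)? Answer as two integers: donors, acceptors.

Donors: find every N or O and count the H atoms it carries.
  atom 3 (O): bond orders sum to 2 → 0 H
  atom 7 (O): bond orders sum to 2 → 0 H
  atom 10 (N): bond orders sum to 1 → 2 H
  atom 11 (O): bond orders sum to 2 → 0 H
Lipinski HBD = 2.
Acceptors: N atoms = 1, O atoms = 3 → HBA = 4.

2, 4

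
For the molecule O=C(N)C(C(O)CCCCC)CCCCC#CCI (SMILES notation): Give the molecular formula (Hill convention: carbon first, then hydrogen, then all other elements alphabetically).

Walk through each heavy atom and fill implicit hydrogens from standard valence (C 4, N 3, O 2, S 2, halogen 1):
  atom 1: O, bond orders sum to 2 (valence 2) → 0 H
  atom 2: C, bond orders sum to 4 (valence 4) → 0 H
  atom 3: N, bond orders sum to 1 (valence 3) → 2 H
  atom 4: C, bond orders sum to 3 (valence 4) → 1 H
  atom 5: C, bond orders sum to 3 (valence 4) → 1 H
  atom 6: O, bond orders sum to 1 (valence 2) → 1 H
  atom 7: C, bond orders sum to 2 (valence 4) → 2 H
  atom 8: C, bond orders sum to 2 (valence 4) → 2 H
  atom 9: C, bond orders sum to 2 (valence 4) → 2 H
  atom 10: C, bond orders sum to 2 (valence 4) → 2 H
  atom 11: C, bond orders sum to 1 (valence 4) → 3 H
  atom 12: C, bond orders sum to 2 (valence 4) → 2 H
  atom 13: C, bond orders sum to 2 (valence 4) → 2 H
  atom 14: C, bond orders sum to 2 (valence 4) → 2 H
  atom 15: C, bond orders sum to 2 (valence 4) → 2 H
  atom 16: C, bond orders sum to 4 (valence 4) → 0 H
  atom 17: C, bond orders sum to 4 (valence 4) → 0 H
  atom 18: C, bond orders sum to 2 (valence 4) → 2 H
  atom 19: I (halogen, monovalent) → 0 H
Totals → C:15, H:26, I:1, N:1, O:2.

C15H26INO2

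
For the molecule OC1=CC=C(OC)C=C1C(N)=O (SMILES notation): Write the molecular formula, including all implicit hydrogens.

Walk through each heavy atom and fill implicit hydrogens from standard valence (C 4, N 3, O 2, S 2, halogen 1):
  atom 1: O, bond orders sum to 1 (valence 2) → 1 H
  atom 2: C, bond orders sum to 4 (valence 4) → 0 H
  atom 3: C, bond orders sum to 3 (valence 4) → 1 H
  atom 4: C, bond orders sum to 3 (valence 4) → 1 H
  atom 5: C, bond orders sum to 4 (valence 4) → 0 H
  atom 6: O, bond orders sum to 2 (valence 2) → 0 H
  atom 7: C, bond orders sum to 1 (valence 4) → 3 H
  atom 8: C, bond orders sum to 3 (valence 4) → 1 H
  atom 9: C, bond orders sum to 4 (valence 4) → 0 H
  atom 10: C, bond orders sum to 4 (valence 4) → 0 H
  atom 11: N, bond orders sum to 1 (valence 3) → 2 H
  atom 12: O, bond orders sum to 2 (valence 2) → 0 H
Totals → C:8, H:9, N:1, O:3.

C8H9NO3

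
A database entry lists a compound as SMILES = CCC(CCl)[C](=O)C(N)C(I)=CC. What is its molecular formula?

C9H15ClINO

Walk through each heavy atom and fill implicit hydrogens from standard valence (C 4, N 3, O 2, S 2, halogen 1):
  atom 1: C, bond orders sum to 1 (valence 4) → 3 H
  atom 2: C, bond orders sum to 2 (valence 4) → 2 H
  atom 3: C, bond orders sum to 3 (valence 4) → 1 H
  atom 4: C, bond orders sum to 2 (valence 4) → 2 H
  atom 5: Cl (halogen, monovalent) → 0 H
  atom 6: C with explicit H count 0
  atom 7: O, bond orders sum to 2 (valence 2) → 0 H
  atom 8: C, bond orders sum to 3 (valence 4) → 1 H
  atom 9: N, bond orders sum to 1 (valence 3) → 2 H
  atom 10: C, bond orders sum to 4 (valence 4) → 0 H
  atom 11: I (halogen, monovalent) → 0 H
  atom 12: C, bond orders sum to 3 (valence 4) → 1 H
  atom 13: C, bond orders sum to 1 (valence 4) → 3 H
Totals → C:9, H:15, Cl:1, I:1, N:1, O:1.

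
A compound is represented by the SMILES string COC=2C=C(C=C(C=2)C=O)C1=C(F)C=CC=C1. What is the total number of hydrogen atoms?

Walk through each heavy atom and fill implicit hydrogens from standard valence (C 4, N 3, O 2, S 2, halogen 1):
  atom 1: C, bond orders sum to 1 (valence 4) → 3 H
  atom 2: O, bond orders sum to 2 (valence 2) → 0 H
  atom 3: C, bond orders sum to 4 (valence 4) → 0 H
  atom 4: C, bond orders sum to 3 (valence 4) → 1 H
  atom 5: C, bond orders sum to 4 (valence 4) → 0 H
  atom 6: C, bond orders sum to 3 (valence 4) → 1 H
  atom 7: C, bond orders sum to 4 (valence 4) → 0 H
  atom 8: C, bond orders sum to 3 (valence 4) → 1 H
  atom 9: C, bond orders sum to 3 (valence 4) → 1 H
  atom 10: O, bond orders sum to 2 (valence 2) → 0 H
  atom 11: C, bond orders sum to 4 (valence 4) → 0 H
  atom 12: C, bond orders sum to 4 (valence 4) → 0 H
  atom 13: F (halogen, monovalent) → 0 H
  atom 14: C, bond orders sum to 3 (valence 4) → 1 H
  atom 15: C, bond orders sum to 3 (valence 4) → 1 H
  atom 16: C, bond orders sum to 3 (valence 4) → 1 H
  atom 17: C, bond orders sum to 3 (valence 4) → 1 H
Total hydrogens: 11.

11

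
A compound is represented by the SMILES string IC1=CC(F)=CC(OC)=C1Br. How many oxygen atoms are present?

Scan the SMILES for O atoms (remember two-letter symbols like Cl and Br are single atoms).
Oxygen count: 1.

1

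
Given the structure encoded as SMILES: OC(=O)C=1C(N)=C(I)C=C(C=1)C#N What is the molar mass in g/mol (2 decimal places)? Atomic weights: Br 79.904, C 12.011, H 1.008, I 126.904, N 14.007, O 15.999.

First, the molecular formula is C8H5IN2O2 (counting implicit H from valence).
  C: 8 × 12.011 = 96.088
  H: 5 × 1.008 = 5.040
  I: 1 × 126.904 = 126.904
  N: 2 × 14.007 = 28.014
  O: 2 × 15.999 = 31.998
Sum: 8×12.011 + 5×1.008 + 1×126.904 + 2×14.007 + 2×15.999 = 288.044 → 288.04 g/mol.

288.04 g/mol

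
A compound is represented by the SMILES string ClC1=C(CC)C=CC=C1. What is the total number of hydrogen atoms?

Walk through each heavy atom and fill implicit hydrogens from standard valence (C 4, N 3, O 2, S 2, halogen 1):
  atom 1: Cl (halogen, monovalent) → 0 H
  atom 2: C, bond orders sum to 4 (valence 4) → 0 H
  atom 3: C, bond orders sum to 4 (valence 4) → 0 H
  atom 4: C, bond orders sum to 2 (valence 4) → 2 H
  atom 5: C, bond orders sum to 1 (valence 4) → 3 H
  atom 6: C, bond orders sum to 3 (valence 4) → 1 H
  atom 7: C, bond orders sum to 3 (valence 4) → 1 H
  atom 8: C, bond orders sum to 3 (valence 4) → 1 H
  atom 9: C, bond orders sum to 3 (valence 4) → 1 H
Total hydrogens: 9.

9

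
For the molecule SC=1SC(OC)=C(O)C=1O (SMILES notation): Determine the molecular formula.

C5H6O3S2

Walk through each heavy atom and fill implicit hydrogens from standard valence (C 4, N 3, O 2, S 2, halogen 1):
  atom 1: S, bond orders sum to 1 (valence 2) → 1 H
  atom 2: C, bond orders sum to 4 (valence 4) → 0 H
  atom 3: S, bond orders sum to 2 (valence 2) → 0 H
  atom 4: C, bond orders sum to 4 (valence 4) → 0 H
  atom 5: O, bond orders sum to 2 (valence 2) → 0 H
  atom 6: C, bond orders sum to 1 (valence 4) → 3 H
  atom 7: C, bond orders sum to 4 (valence 4) → 0 H
  atom 8: O, bond orders sum to 1 (valence 2) → 1 H
  atom 9: C, bond orders sum to 4 (valence 4) → 0 H
  atom 10: O, bond orders sum to 1 (valence 2) → 1 H
Totals → C:5, H:6, O:3, S:2.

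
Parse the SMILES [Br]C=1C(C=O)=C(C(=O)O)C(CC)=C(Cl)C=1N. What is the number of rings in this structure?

1

In SMILES, each pair of matching ring-closure digits denotes one ring-closing bond; the number of such bonds equals the number of independent rings.
Ring-closure bonds here: 1.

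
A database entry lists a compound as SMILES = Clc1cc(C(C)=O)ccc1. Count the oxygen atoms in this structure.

1

Scan the SMILES for O atoms (remember two-letter symbols like Cl and Br are single atoms).
Oxygen count: 1.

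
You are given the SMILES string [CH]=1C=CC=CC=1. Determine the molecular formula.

Walk through each heavy atom and fill implicit hydrogens from standard valence (C 4, N 3, O 2, S 2, halogen 1):
  atom 1: C with explicit H count 1
  atom 2: C, bond orders sum to 3 (valence 4) → 1 H
  atom 3: C, bond orders sum to 3 (valence 4) → 1 H
  atom 4: C, bond orders sum to 3 (valence 4) → 1 H
  atom 5: C, bond orders sum to 3 (valence 4) → 1 H
  atom 6: C, bond orders sum to 3 (valence 4) → 1 H
Totals → C:6, H:6.
In Hill order: C6H6.

C6H6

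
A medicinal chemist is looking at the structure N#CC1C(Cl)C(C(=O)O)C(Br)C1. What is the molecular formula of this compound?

Walk through each heavy atom and fill implicit hydrogens from standard valence (C 4, N 3, O 2, S 2, halogen 1):
  atom 1: N, bond orders sum to 3 (valence 3) → 0 H
  atom 2: C, bond orders sum to 4 (valence 4) → 0 H
  atom 3: C, bond orders sum to 3 (valence 4) → 1 H
  atom 4: C, bond orders sum to 3 (valence 4) → 1 H
  atom 5: Cl (halogen, monovalent) → 0 H
  atom 6: C, bond orders sum to 3 (valence 4) → 1 H
  atom 7: C, bond orders sum to 4 (valence 4) → 0 H
  atom 8: O, bond orders sum to 2 (valence 2) → 0 H
  atom 9: O, bond orders sum to 1 (valence 2) → 1 H
  atom 10: C, bond orders sum to 3 (valence 4) → 1 H
  atom 11: Br (halogen, monovalent) → 0 H
  atom 12: C, bond orders sum to 2 (valence 4) → 2 H
Totals → C:7, H:7, Br:1, Cl:1, N:1, O:2.
In Hill order: C7H7BrClNO2.

C7H7BrClNO2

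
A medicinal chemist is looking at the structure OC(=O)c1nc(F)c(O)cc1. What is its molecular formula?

Walk through each heavy atom and fill implicit hydrogens from standard valence (C 4, N 3, O 2, S 2, halogen 1); for lowercase aromatic atoms, an aromatic c carries 1 H when it has two neighbours and 0 H with three, and aromatic n carries 0 H:
  atom 1: O, bond orders sum to 1 (valence 2) → 1 H
  atom 2: C, bond orders sum to 4 (valence 4) → 0 H
  atom 3: O, bond orders sum to 2 (valence 2) → 0 H
  atom 4: aromatic c, 3 neighbours → 0 H
  atom 5: aromatic n, 2 neighbours → 0 H
  atom 6: aromatic c, 3 neighbours → 0 H
  atom 7: F (halogen, monovalent) → 0 H
  atom 8: aromatic c, 3 neighbours → 0 H
  atom 9: O, bond orders sum to 1 (valence 2) → 1 H
  atom 10: aromatic c, 2 neighbours → 1 H
  atom 11: aromatic c, 2 neighbours → 1 H
Totals → C:6, H:4, F:1, N:1, O:3.
In Hill order: C6H4FNO3.

C6H4FNO3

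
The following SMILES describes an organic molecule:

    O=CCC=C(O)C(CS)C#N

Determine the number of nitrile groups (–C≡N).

1

The nitrile motif appears at heavy-atom position 10 in the SMILES.
Other groups present: 1 aldehyde, 1 alkene, 1 hydroxyl, 1 thiol.
Nitrile count: 1.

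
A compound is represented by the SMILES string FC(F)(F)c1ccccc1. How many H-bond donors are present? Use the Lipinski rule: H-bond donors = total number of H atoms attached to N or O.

0

Donors: find every N or O and count the H atoms it carries.
  (no N or O atoms present)
Lipinski HBD = 0.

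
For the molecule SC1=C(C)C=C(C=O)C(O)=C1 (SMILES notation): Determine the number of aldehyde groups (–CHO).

The aldehyde motif appears at heavy-atom position 7 in the SMILES.
Other groups present: 1 hydroxyl, 1 thiol.
Aldehyde count: 1.

1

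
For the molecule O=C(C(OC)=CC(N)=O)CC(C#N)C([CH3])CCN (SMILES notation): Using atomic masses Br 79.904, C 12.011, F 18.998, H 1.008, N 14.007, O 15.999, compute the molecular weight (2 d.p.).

253.30 g/mol

First, the molecular formula is C12H19N3O3 (counting implicit H from valence).
  C: 12 × 12.011 = 144.132
  H: 19 × 1.008 = 19.152
  N: 3 × 14.007 = 42.021
  O: 3 × 15.999 = 47.997
Sum: 12×12.011 + 19×1.008 + 3×14.007 + 3×15.999 = 253.302 → 253.30 g/mol.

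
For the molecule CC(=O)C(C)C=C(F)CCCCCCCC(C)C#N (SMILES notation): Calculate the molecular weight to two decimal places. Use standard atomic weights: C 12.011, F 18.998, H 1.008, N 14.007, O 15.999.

267.39 g/mol

First, the molecular formula is C16H26FNO (counting implicit H from valence).
  C: 16 × 12.011 = 192.176
  F: 1 × 18.998 = 18.998
  H: 26 × 1.008 = 26.208
  N: 1 × 14.007 = 14.007
  O: 1 × 15.999 = 15.999
Sum: 16×12.011 + 1×18.998 + 26×1.008 + 1×14.007 + 1×15.999 = 267.388 → 267.39 g/mol.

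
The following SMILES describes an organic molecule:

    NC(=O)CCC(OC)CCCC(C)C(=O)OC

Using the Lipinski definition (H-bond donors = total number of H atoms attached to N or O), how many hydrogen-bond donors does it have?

Donors: find every N or O and count the H atoms it carries.
  atom 1 (N): bond orders sum to 1 → 2 H
  atom 3 (O): bond orders sum to 2 → 0 H
  atom 7 (O): bond orders sum to 2 → 0 H
  atom 15 (O): bond orders sum to 2 → 0 H
  atom 16 (O): bond orders sum to 2 → 0 H
Lipinski HBD = 2.

2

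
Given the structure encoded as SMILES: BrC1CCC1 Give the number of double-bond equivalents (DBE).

1

Molecular formula: C4H7Br.
DoU = (2C + 2 + N − H − X) / 2, where X is the halogen count and O/S are ignored.
    = (2·4 + 2 + 0 − 7 − 1) / 2 = 2 / 2 = 1.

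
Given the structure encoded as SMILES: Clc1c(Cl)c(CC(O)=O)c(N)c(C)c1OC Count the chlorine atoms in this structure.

2

Scan the SMILES for Cl atoms (remember two-letter symbols like Cl and Br are single atoms).
Chlorine count: 2.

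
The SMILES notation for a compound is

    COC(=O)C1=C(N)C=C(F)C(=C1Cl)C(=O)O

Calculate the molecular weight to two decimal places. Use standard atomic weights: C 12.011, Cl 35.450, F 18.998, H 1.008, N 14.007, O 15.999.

247.61 g/mol

First, the molecular formula is C9H7ClFNO4 (counting implicit H from valence).
  C: 9 × 12.011 = 108.099
  Cl: 1 × 35.450 = 35.450
  F: 1 × 18.998 = 18.998
  H: 7 × 1.008 = 7.056
  N: 1 × 14.007 = 14.007
  O: 4 × 15.999 = 63.996
Sum: 9×12.011 + 1×35.450 + 1×18.998 + 7×1.008 + 1×14.007 + 4×15.999 = 247.606 → 247.61 g/mol.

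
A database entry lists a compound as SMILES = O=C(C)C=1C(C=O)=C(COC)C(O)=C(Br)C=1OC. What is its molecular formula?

Walk through each heavy atom and fill implicit hydrogens from standard valence (C 4, N 3, O 2, S 2, halogen 1):
  atom 1: O, bond orders sum to 2 (valence 2) → 0 H
  atom 2: C, bond orders sum to 4 (valence 4) → 0 H
  atom 3: C, bond orders sum to 1 (valence 4) → 3 H
  atom 4: C, bond orders sum to 4 (valence 4) → 0 H
  atom 5: C, bond orders sum to 4 (valence 4) → 0 H
  atom 6: C, bond orders sum to 3 (valence 4) → 1 H
  atom 7: O, bond orders sum to 2 (valence 2) → 0 H
  atom 8: C, bond orders sum to 4 (valence 4) → 0 H
  atom 9: C, bond orders sum to 2 (valence 4) → 2 H
  atom 10: O, bond orders sum to 2 (valence 2) → 0 H
  atom 11: C, bond orders sum to 1 (valence 4) → 3 H
  atom 12: C, bond orders sum to 4 (valence 4) → 0 H
  atom 13: O, bond orders sum to 1 (valence 2) → 1 H
  atom 14: C, bond orders sum to 4 (valence 4) → 0 H
  atom 15: Br (halogen, monovalent) → 0 H
  atom 16: C, bond orders sum to 4 (valence 4) → 0 H
  atom 17: O, bond orders sum to 2 (valence 2) → 0 H
  atom 18: C, bond orders sum to 1 (valence 4) → 3 H
Totals → C:12, H:13, Br:1, O:5.
In Hill order: C12H13BrO5.

C12H13BrO5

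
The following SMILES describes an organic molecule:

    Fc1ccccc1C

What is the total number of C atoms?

7

Count every carbon token in the SMILES (each C, including those in ring-closure positions and inside branches).
Carbon count: 7.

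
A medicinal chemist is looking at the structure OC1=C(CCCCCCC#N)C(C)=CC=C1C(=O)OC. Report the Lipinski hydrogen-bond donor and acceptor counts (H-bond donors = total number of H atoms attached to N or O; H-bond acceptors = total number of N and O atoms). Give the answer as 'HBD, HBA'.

1, 4

Donors: find every N or O and count the H atoms it carries.
  atom 1 (O): bond orders sum to 1 → 1 H
  atom 11 (N): bond orders sum to 3 → 0 H
  atom 18 (O): bond orders sum to 2 → 0 H
  atom 19 (O): bond orders sum to 2 → 0 H
Lipinski HBD = 1.
Acceptors: N atoms = 1, O atoms = 3 → HBA = 4.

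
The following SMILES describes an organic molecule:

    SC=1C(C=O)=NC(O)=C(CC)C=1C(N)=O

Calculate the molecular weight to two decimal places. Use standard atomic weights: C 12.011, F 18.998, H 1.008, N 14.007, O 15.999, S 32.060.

First, the molecular formula is C9H10N2O3S (counting implicit H from valence).
  C: 9 × 12.011 = 108.099
  H: 10 × 1.008 = 10.080
  N: 2 × 14.007 = 28.014
  O: 3 × 15.999 = 47.997
  S: 1 × 32.060 = 32.060
Sum: 9×12.011 + 10×1.008 + 2×14.007 + 3×15.999 + 1×32.060 = 226.250 → 226.25 g/mol.

226.25 g/mol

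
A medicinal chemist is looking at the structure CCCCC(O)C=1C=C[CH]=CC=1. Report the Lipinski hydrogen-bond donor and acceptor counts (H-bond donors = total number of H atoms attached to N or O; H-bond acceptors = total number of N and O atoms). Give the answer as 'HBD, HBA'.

1, 1

Donors: find every N or O and count the H atoms it carries.
  atom 6 (O): bond orders sum to 1 → 1 H
Lipinski HBD = 1.
Acceptors: N atoms = 0, O atoms = 1 → HBA = 1.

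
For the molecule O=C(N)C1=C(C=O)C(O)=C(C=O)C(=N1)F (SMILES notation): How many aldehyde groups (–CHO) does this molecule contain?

The aldehyde motif appears at heavy-atom positions 6, 11 in the SMILES.
Other groups present: 1 amide, 1 hydroxyl.
Aldehyde count: 2.

2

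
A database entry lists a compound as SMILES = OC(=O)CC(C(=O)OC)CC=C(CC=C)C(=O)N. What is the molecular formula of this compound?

Walk through each heavy atom and fill implicit hydrogens from standard valence (C 4, N 3, O 2, S 2, halogen 1):
  atom 1: O, bond orders sum to 1 (valence 2) → 1 H
  atom 2: C, bond orders sum to 4 (valence 4) → 0 H
  atom 3: O, bond orders sum to 2 (valence 2) → 0 H
  atom 4: C, bond orders sum to 2 (valence 4) → 2 H
  atom 5: C, bond orders sum to 3 (valence 4) → 1 H
  atom 6: C, bond orders sum to 4 (valence 4) → 0 H
  atom 7: O, bond orders sum to 2 (valence 2) → 0 H
  atom 8: O, bond orders sum to 2 (valence 2) → 0 H
  atom 9: C, bond orders sum to 1 (valence 4) → 3 H
  atom 10: C, bond orders sum to 2 (valence 4) → 2 H
  atom 11: C, bond orders sum to 3 (valence 4) → 1 H
  atom 12: C, bond orders sum to 4 (valence 4) → 0 H
  atom 13: C, bond orders sum to 2 (valence 4) → 2 H
  atom 14: C, bond orders sum to 3 (valence 4) → 1 H
  atom 15: C, bond orders sum to 2 (valence 4) → 2 H
  atom 16: C, bond orders sum to 4 (valence 4) → 0 H
  atom 17: O, bond orders sum to 2 (valence 2) → 0 H
  atom 18: N, bond orders sum to 1 (valence 3) → 2 H
Totals → C:12, H:17, N:1, O:5.
In Hill order: C12H17NO5.

C12H17NO5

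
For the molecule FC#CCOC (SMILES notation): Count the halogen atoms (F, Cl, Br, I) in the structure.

1

Halogen atoms appear at heavy-atom position 1 (1×F).
Other groups present: 1 alkyne, 1 ether.
Halogen count: 1.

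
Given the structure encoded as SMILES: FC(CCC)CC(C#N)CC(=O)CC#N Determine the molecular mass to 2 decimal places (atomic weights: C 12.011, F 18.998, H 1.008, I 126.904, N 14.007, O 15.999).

210.25 g/mol

First, the molecular formula is C11H15FN2O (counting implicit H from valence).
  C: 11 × 12.011 = 132.121
  F: 1 × 18.998 = 18.998
  H: 15 × 1.008 = 15.120
  N: 2 × 14.007 = 28.014
  O: 1 × 15.999 = 15.999
Sum: 11×12.011 + 1×18.998 + 15×1.008 + 2×14.007 + 1×15.999 = 210.252 → 210.25 g/mol.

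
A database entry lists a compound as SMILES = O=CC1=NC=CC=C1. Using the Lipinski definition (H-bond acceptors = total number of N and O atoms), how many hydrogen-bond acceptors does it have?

N atoms: 1; O atoms: 1.
Lipinski HBA = 1 + 1 = 2.

2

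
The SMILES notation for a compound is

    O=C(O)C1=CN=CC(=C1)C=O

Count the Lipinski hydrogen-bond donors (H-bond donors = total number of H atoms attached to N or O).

Donors: find every N or O and count the H atoms it carries.
  atom 1 (O): bond orders sum to 2 → 0 H
  atom 3 (O): bond orders sum to 1 → 1 H
  atom 6 (N): bond orders sum to 3 → 0 H
  atom 11 (O): bond orders sum to 2 → 0 H
Lipinski HBD = 1.

1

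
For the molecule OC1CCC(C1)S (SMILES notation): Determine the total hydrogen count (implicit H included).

10

Walk through each heavy atom and fill implicit hydrogens from standard valence (C 4, N 3, O 2, S 2, halogen 1):
  atom 1: O, bond orders sum to 1 (valence 2) → 1 H
  atom 2: C, bond orders sum to 3 (valence 4) → 1 H
  atom 3: C, bond orders sum to 2 (valence 4) → 2 H
  atom 4: C, bond orders sum to 2 (valence 4) → 2 H
  atom 5: C, bond orders sum to 3 (valence 4) → 1 H
  atom 6: C, bond orders sum to 2 (valence 4) → 2 H
  atom 7: S, bond orders sum to 1 (valence 2) → 1 H
Total hydrogens: 10.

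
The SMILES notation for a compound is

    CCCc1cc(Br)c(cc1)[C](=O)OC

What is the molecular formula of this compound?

Walk through each heavy atom and fill implicit hydrogens from standard valence (C 4, N 3, O 2, S 2, halogen 1); for lowercase aromatic atoms, an aromatic c carries 1 H when it has two neighbours and 0 H with three, and aromatic n carries 0 H:
  atom 1: C, bond orders sum to 1 (valence 4) → 3 H
  atom 2: C, bond orders sum to 2 (valence 4) → 2 H
  atom 3: C, bond orders sum to 2 (valence 4) → 2 H
  atom 4: aromatic c, 3 neighbours → 0 H
  atom 5: aromatic c, 2 neighbours → 1 H
  atom 6: aromatic c, 3 neighbours → 0 H
  atom 7: Br (halogen, monovalent) → 0 H
  atom 8: aromatic c, 3 neighbours → 0 H
  atom 9: aromatic c, 2 neighbours → 1 H
  atom 10: aromatic c, 2 neighbours → 1 H
  atom 11: C with explicit H count 0
  atom 12: O, bond orders sum to 2 (valence 2) → 0 H
  atom 13: O, bond orders sum to 2 (valence 2) → 0 H
  atom 14: C, bond orders sum to 1 (valence 4) → 3 H
Totals → C:11, H:13, Br:1, O:2.
In Hill order: C11H13BrO2.

C11H13BrO2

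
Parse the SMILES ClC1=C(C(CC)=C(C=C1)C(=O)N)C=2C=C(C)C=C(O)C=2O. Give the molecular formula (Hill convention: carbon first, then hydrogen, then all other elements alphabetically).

C16H16ClNO3

Walk through each heavy atom and fill implicit hydrogens from standard valence (C 4, N 3, O 2, S 2, halogen 1):
  atom 1: Cl (halogen, monovalent) → 0 H
  atom 2: C, bond orders sum to 4 (valence 4) → 0 H
  atom 3: C, bond orders sum to 4 (valence 4) → 0 H
  atom 4: C, bond orders sum to 4 (valence 4) → 0 H
  atom 5: C, bond orders sum to 2 (valence 4) → 2 H
  atom 6: C, bond orders sum to 1 (valence 4) → 3 H
  atom 7: C, bond orders sum to 4 (valence 4) → 0 H
  atom 8: C, bond orders sum to 3 (valence 4) → 1 H
  atom 9: C, bond orders sum to 3 (valence 4) → 1 H
  atom 10: C, bond orders sum to 4 (valence 4) → 0 H
  atom 11: O, bond orders sum to 2 (valence 2) → 0 H
  atom 12: N, bond orders sum to 1 (valence 3) → 2 H
  atom 13: C, bond orders sum to 4 (valence 4) → 0 H
  atom 14: C, bond orders sum to 3 (valence 4) → 1 H
  atom 15: C, bond orders sum to 4 (valence 4) → 0 H
  atom 16: C, bond orders sum to 1 (valence 4) → 3 H
  atom 17: C, bond orders sum to 3 (valence 4) → 1 H
  atom 18: C, bond orders sum to 4 (valence 4) → 0 H
  atom 19: O, bond orders sum to 1 (valence 2) → 1 H
  atom 20: C, bond orders sum to 4 (valence 4) → 0 H
  atom 21: O, bond orders sum to 1 (valence 2) → 1 H
Totals → C:16, H:16, Cl:1, N:1, O:3.
In Hill order: C16H16ClNO3.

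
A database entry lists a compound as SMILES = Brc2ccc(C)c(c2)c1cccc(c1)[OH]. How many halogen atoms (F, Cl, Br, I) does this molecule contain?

Halogen atoms appear at heavy-atom position 1 (1×Br).
Other groups present: 1 hydroxyl.
Halogen count: 1.

1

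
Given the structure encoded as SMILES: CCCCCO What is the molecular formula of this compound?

Walk through each heavy atom and fill implicit hydrogens from standard valence (C 4, N 3, O 2, S 2, halogen 1):
  atom 1: C, bond orders sum to 1 (valence 4) → 3 H
  atom 2: C, bond orders sum to 2 (valence 4) → 2 H
  atom 3: C, bond orders sum to 2 (valence 4) → 2 H
  atom 4: C, bond orders sum to 2 (valence 4) → 2 H
  atom 5: C, bond orders sum to 2 (valence 4) → 2 H
  atom 6: O, bond orders sum to 1 (valence 2) → 1 H
Totals → C:5, H:12, O:1.
In Hill order: C5H12O.

C5H12O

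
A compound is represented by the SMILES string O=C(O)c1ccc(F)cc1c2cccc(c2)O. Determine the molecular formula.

Walk through each heavy atom and fill implicit hydrogens from standard valence (C 4, N 3, O 2, S 2, halogen 1); for lowercase aromatic atoms, an aromatic c carries 1 H when it has two neighbours and 0 H with three, and aromatic n carries 0 H:
  atom 1: O, bond orders sum to 2 (valence 2) → 0 H
  atom 2: C, bond orders sum to 4 (valence 4) → 0 H
  atom 3: O, bond orders sum to 1 (valence 2) → 1 H
  atom 4: aromatic c, 3 neighbours → 0 H
  atom 5: aromatic c, 2 neighbours → 1 H
  atom 6: aromatic c, 2 neighbours → 1 H
  atom 7: aromatic c, 3 neighbours → 0 H
  atom 8: F (halogen, monovalent) → 0 H
  atom 9: aromatic c, 2 neighbours → 1 H
  atom 10: aromatic c, 3 neighbours → 0 H
  atom 11: aromatic c, 3 neighbours → 0 H
  atom 12: aromatic c, 2 neighbours → 1 H
  atom 13: aromatic c, 2 neighbours → 1 H
  atom 14: aromatic c, 2 neighbours → 1 H
  atom 15: aromatic c, 3 neighbours → 0 H
  atom 16: aromatic c, 2 neighbours → 1 H
  atom 17: O, bond orders sum to 1 (valence 2) → 1 H
Totals → C:13, H:9, F:1, O:3.
In Hill order: C13H9FO3.

C13H9FO3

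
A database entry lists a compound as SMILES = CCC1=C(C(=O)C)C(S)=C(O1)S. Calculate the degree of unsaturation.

Molecular formula: C8H10O2S2.
DoU = (2C + 2 + N − H − X) / 2, where X is the halogen count and O/S are ignored.
    = (2·8 + 2 + 0 − 10 − 0) / 2 = 8 / 2 = 4.

4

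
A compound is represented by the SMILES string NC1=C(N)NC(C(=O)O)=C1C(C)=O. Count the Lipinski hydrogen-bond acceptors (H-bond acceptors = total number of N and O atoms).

6

N atoms: 3; O atoms: 3.
Lipinski HBA = 3 + 3 = 6.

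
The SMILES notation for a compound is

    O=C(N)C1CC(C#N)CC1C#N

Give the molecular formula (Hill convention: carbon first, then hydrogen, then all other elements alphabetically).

C8H9N3O

Walk through each heavy atom and fill implicit hydrogens from standard valence (C 4, N 3, O 2, S 2, halogen 1):
  atom 1: O, bond orders sum to 2 (valence 2) → 0 H
  atom 2: C, bond orders sum to 4 (valence 4) → 0 H
  atom 3: N, bond orders sum to 1 (valence 3) → 2 H
  atom 4: C, bond orders sum to 3 (valence 4) → 1 H
  atom 5: C, bond orders sum to 2 (valence 4) → 2 H
  atom 6: C, bond orders sum to 3 (valence 4) → 1 H
  atom 7: C, bond orders sum to 4 (valence 4) → 0 H
  atom 8: N, bond orders sum to 3 (valence 3) → 0 H
  atom 9: C, bond orders sum to 2 (valence 4) → 2 H
  atom 10: C, bond orders sum to 3 (valence 4) → 1 H
  atom 11: C, bond orders sum to 4 (valence 4) → 0 H
  atom 12: N, bond orders sum to 3 (valence 3) → 0 H
Totals → C:8, H:9, N:3, O:1.
In Hill order: C8H9N3O.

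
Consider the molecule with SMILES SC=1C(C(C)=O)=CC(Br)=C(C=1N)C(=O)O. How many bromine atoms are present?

Scan the SMILES for Br atoms (remember two-letter symbols like Cl and Br are single atoms).
Bromine count: 1.

1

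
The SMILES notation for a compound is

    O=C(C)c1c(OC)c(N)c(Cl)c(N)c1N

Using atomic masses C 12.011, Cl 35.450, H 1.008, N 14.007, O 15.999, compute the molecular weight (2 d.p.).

229.66 g/mol

First, the molecular formula is C9H12ClN3O2 (counting implicit H from valence).
  C: 9 × 12.011 = 108.099
  Cl: 1 × 35.450 = 35.450
  H: 12 × 1.008 = 12.096
  N: 3 × 14.007 = 42.021
  O: 2 × 15.999 = 31.998
Sum: 9×12.011 + 1×35.450 + 12×1.008 + 3×14.007 + 2×15.999 = 229.664 → 229.66 g/mol.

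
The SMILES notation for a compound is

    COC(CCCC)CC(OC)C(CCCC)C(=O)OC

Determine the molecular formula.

Walk through each heavy atom and fill implicit hydrogens from standard valence (C 4, N 3, O 2, S 2, halogen 1):
  atom 1: C, bond orders sum to 1 (valence 4) → 3 H
  atom 2: O, bond orders sum to 2 (valence 2) → 0 H
  atom 3: C, bond orders sum to 3 (valence 4) → 1 H
  atom 4: C, bond orders sum to 2 (valence 4) → 2 H
  atom 5: C, bond orders sum to 2 (valence 4) → 2 H
  atom 6: C, bond orders sum to 2 (valence 4) → 2 H
  atom 7: C, bond orders sum to 1 (valence 4) → 3 H
  atom 8: C, bond orders sum to 2 (valence 4) → 2 H
  atom 9: C, bond orders sum to 3 (valence 4) → 1 H
  atom 10: O, bond orders sum to 2 (valence 2) → 0 H
  atom 11: C, bond orders sum to 1 (valence 4) → 3 H
  atom 12: C, bond orders sum to 3 (valence 4) → 1 H
  atom 13: C, bond orders sum to 2 (valence 4) → 2 H
  atom 14: C, bond orders sum to 2 (valence 4) → 2 H
  atom 15: C, bond orders sum to 2 (valence 4) → 2 H
  atom 16: C, bond orders sum to 1 (valence 4) → 3 H
  atom 17: C, bond orders sum to 4 (valence 4) → 0 H
  atom 18: O, bond orders sum to 2 (valence 2) → 0 H
  atom 19: O, bond orders sum to 2 (valence 2) → 0 H
  atom 20: C, bond orders sum to 1 (valence 4) → 3 H
Totals → C:16, H:32, O:4.
In Hill order: C16H32O4.

C16H32O4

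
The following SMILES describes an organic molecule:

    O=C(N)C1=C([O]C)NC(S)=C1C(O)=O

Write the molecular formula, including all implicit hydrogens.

C7H8N2O4S

Walk through each heavy atom and fill implicit hydrogens from standard valence (C 4, N 3, O 2, S 2, halogen 1):
  atom 1: O, bond orders sum to 2 (valence 2) → 0 H
  atom 2: C, bond orders sum to 4 (valence 4) → 0 H
  atom 3: N, bond orders sum to 1 (valence 3) → 2 H
  atom 4: C, bond orders sum to 4 (valence 4) → 0 H
  atom 5: C, bond orders sum to 4 (valence 4) → 0 H
  atom 6: O with explicit H count 0
  atom 7: C, bond orders sum to 1 (valence 4) → 3 H
  atom 8: N, bond orders sum to 2 (valence 3) → 1 H
  atom 9: C, bond orders sum to 4 (valence 4) → 0 H
  atom 10: S, bond orders sum to 1 (valence 2) → 1 H
  atom 11: C, bond orders sum to 4 (valence 4) → 0 H
  atom 12: C, bond orders sum to 4 (valence 4) → 0 H
  atom 13: O, bond orders sum to 1 (valence 2) → 1 H
  atom 14: O, bond orders sum to 2 (valence 2) → 0 H
Totals → C:7, H:8, N:2, O:4, S:1.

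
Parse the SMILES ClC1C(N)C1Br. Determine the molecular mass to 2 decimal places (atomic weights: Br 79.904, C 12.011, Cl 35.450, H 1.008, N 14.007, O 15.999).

First, the molecular formula is C3H5BrClN (counting implicit H from valence).
  Br: 1 × 79.904 = 79.904
  C: 3 × 12.011 = 36.033
  Cl: 1 × 35.450 = 35.450
  H: 5 × 1.008 = 5.040
  N: 1 × 14.007 = 14.007
Sum: 1×79.904 + 3×12.011 + 1×35.450 + 5×1.008 + 1×14.007 = 170.434 → 170.43 g/mol.

170.43 g/mol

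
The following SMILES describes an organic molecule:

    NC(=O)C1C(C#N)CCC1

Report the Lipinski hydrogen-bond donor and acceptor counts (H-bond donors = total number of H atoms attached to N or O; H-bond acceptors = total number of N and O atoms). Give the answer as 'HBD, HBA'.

Donors: find every N or O and count the H atoms it carries.
  atom 1 (N): bond orders sum to 1 → 2 H
  atom 3 (O): bond orders sum to 2 → 0 H
  atom 7 (N): bond orders sum to 3 → 0 H
Lipinski HBD = 2.
Acceptors: N atoms = 2, O atoms = 1 → HBA = 3.

2, 3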